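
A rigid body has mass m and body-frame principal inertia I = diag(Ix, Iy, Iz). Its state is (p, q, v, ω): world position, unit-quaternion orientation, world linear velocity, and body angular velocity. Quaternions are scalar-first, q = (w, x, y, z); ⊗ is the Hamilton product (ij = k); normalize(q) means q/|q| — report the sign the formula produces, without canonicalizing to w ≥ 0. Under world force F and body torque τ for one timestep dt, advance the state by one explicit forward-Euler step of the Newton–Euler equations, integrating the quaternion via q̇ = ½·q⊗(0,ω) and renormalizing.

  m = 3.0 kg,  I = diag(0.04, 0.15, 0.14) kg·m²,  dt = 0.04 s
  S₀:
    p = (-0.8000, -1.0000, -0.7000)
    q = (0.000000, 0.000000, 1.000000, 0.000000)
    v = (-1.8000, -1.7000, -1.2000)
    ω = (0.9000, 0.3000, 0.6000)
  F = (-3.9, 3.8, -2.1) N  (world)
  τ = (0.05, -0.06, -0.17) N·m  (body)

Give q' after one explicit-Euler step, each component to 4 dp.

Hamilton product q⊗(0,ω) = (-0.3000000, 0.6000000, 0.0000000, -0.9000000)
q' = normalize(q + ½dt·q⊗(0,ω)) = (-0.0060, 0.0120, 0.9997, -0.0180)

q' = (-0.0060, 0.0120, 0.9997, -0.0180)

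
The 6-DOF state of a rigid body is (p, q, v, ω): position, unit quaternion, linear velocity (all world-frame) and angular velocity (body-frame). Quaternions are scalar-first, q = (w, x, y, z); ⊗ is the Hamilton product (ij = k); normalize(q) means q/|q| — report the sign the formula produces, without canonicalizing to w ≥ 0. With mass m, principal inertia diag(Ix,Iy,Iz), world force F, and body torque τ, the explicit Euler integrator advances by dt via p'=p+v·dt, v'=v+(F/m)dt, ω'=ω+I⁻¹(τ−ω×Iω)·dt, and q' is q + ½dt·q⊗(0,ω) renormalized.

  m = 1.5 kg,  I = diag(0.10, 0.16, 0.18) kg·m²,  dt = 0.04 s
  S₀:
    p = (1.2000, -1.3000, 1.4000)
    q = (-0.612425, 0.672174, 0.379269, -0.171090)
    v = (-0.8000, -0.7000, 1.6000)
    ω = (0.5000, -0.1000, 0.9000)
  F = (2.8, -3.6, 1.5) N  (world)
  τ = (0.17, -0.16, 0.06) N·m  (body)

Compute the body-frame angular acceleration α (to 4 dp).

α = (1.7180, -0.7750, 0.3500)

ω×(Iω) gyroscopic = (-0.0018, -0.0360, -0.0030)
α = I⁻¹(τ − ω×Iω) = (1.7180, -0.7750, 0.3500)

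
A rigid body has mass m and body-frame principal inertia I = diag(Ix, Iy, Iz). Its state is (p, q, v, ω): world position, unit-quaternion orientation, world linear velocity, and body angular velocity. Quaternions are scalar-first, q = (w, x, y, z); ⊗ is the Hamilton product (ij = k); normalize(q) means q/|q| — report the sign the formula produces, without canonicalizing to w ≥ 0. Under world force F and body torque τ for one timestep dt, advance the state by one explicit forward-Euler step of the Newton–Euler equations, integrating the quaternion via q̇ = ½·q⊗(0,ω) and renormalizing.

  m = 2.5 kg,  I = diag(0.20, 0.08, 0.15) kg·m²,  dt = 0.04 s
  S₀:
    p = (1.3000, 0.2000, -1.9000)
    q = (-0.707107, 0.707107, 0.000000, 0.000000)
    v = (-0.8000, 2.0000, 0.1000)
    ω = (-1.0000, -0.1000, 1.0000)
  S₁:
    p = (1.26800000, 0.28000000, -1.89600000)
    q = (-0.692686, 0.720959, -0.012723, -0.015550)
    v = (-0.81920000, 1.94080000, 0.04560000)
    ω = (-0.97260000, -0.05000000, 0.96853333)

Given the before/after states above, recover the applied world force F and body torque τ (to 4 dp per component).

F = (-1.2000, -3.7000, -3.4000)
τ = (0.1300, 0.0500, -0.1300)

v₁ − v₀ = (-0.01920000, -0.05920000, -0.05440000)
applied force F = (-1.2000, -3.7000, -3.4000)
ω₁ − ω₀ = (0.02740000, 0.05000000, -0.03146667)
ω₀×(Iω₀) = (-0.0070, -0.0500, -0.0120)
τ = I·(Δω/dt) + ω₀×(Iω₀) = (0.1300, 0.0500, -0.1300)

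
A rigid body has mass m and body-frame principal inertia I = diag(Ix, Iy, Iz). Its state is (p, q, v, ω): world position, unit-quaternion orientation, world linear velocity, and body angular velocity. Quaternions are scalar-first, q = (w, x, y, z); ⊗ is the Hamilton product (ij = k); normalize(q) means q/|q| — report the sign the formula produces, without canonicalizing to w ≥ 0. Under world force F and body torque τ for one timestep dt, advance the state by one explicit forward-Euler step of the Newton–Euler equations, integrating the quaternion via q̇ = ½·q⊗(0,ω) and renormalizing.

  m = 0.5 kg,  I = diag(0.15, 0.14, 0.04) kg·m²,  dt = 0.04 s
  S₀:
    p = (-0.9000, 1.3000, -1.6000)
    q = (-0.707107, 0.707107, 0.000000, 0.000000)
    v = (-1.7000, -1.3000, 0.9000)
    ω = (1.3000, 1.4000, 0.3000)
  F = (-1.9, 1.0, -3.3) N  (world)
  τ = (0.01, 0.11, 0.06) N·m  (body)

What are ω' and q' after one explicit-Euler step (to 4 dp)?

α = I⁻¹(τ − ω×Iω) = (0.3467, 0.4793, 1.9550)
new body rate ω' = (1.3139, 1.4192, 0.3782)
q⊗(0,ω) = (-0.9192391, -0.9192391, -1.2020819, 0.7778177)
q' = normalize(q + ½dt·q⊗(0,ω)) = (-0.7249, 0.6882, -0.0240, 0.0155)

ω' = (1.3139, 1.4192, 0.3782)
q' = (-0.7249, 0.6882, -0.0240, 0.0155)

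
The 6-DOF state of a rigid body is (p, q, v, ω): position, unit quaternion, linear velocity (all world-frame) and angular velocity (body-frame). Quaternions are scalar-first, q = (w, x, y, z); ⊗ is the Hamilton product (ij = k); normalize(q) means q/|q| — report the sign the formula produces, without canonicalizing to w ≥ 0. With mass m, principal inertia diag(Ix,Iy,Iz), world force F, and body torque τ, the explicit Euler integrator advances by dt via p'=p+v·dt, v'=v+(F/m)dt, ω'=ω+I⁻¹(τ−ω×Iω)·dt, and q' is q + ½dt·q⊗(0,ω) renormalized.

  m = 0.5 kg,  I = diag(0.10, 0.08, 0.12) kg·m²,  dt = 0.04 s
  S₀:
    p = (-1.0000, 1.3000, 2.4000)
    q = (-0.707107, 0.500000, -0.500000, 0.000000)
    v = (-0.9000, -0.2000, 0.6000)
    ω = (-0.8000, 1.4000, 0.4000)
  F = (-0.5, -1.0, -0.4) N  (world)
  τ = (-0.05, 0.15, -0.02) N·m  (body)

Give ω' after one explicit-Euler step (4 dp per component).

precession coupling ω×(Iω) = (0.0224, 0.0064, 0.0224)
angular accel α = (-0.7240, 1.7950, -0.3533)
ω' = ω + α·dt = (-0.8290, 1.4718, 0.3859)

ω' = (-0.8290, 1.4718, 0.3859)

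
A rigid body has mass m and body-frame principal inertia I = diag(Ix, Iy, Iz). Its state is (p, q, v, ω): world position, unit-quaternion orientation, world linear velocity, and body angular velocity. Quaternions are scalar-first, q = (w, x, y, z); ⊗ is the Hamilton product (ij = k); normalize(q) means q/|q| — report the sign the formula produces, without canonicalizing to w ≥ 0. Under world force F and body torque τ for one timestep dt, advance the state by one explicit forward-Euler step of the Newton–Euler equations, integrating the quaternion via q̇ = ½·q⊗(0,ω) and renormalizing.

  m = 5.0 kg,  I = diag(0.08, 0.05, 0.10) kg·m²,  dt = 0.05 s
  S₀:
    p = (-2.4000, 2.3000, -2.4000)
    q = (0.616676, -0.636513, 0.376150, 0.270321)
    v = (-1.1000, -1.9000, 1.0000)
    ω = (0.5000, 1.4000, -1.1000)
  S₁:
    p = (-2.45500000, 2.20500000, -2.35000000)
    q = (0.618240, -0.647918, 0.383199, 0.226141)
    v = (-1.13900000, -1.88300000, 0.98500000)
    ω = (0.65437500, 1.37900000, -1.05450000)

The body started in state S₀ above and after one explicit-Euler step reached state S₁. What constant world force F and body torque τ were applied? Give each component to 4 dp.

F = (-3.9000, 1.7000, -1.5000)
τ = (0.1700, -0.0100, 0.0700)

ω₁ − ω₀ = (0.15437500, -0.02100000, 0.04550000)
τ = I·(Δω/dt) + ω₀×(Iω₀) = (0.1700, -0.0100, 0.0700)
v₁ − v₀ = (-0.03900000, 0.01700000, -0.01500000)
m·(v₁−v₀)/dt = (-3.9000, 1.7000, -1.5000)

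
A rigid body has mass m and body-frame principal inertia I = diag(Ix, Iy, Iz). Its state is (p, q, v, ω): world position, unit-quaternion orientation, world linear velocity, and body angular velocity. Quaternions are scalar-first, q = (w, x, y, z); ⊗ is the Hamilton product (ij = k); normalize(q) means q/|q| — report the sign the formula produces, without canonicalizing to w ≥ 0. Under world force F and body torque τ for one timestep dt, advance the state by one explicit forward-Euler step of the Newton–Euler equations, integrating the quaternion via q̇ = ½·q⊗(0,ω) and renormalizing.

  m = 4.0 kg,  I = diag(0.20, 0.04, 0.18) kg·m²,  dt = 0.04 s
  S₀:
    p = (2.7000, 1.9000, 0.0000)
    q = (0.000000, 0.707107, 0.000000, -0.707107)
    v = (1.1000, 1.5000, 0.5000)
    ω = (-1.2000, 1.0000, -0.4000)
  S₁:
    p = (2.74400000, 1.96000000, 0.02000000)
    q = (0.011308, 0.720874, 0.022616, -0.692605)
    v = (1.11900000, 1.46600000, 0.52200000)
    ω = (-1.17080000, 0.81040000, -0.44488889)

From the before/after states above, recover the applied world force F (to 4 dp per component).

Δv = v₁−v₀ = (0.01900000, -0.03400000, 0.02200000)
F = m·Δv/dt = (1.9000, -3.4000, 2.2000)

F = (1.9000, -3.4000, 2.2000)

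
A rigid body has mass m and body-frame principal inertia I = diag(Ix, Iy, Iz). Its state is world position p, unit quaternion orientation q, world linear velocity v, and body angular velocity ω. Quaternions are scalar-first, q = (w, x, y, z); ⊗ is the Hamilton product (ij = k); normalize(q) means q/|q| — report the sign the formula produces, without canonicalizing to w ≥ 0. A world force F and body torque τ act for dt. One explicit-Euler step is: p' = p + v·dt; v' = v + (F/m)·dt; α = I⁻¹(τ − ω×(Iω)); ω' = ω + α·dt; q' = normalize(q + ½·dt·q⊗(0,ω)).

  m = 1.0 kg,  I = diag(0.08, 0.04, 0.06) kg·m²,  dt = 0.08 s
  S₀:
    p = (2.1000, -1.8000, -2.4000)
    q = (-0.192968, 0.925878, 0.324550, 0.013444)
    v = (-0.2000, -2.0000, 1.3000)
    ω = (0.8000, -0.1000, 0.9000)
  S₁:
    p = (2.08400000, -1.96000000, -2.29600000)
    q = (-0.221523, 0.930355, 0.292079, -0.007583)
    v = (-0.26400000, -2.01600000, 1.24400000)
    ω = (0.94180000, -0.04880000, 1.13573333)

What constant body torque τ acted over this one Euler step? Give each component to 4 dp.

Δω = ω₁−ω₀ = (0.14180000, 0.05120000, 0.23573333)
gyro term ω₀×Iω₀ = (-0.0018, 0.0144, 0.0032)
I·α + gyro = (0.1400, 0.0400, 0.1800)

τ = (0.1400, 0.0400, 0.1800)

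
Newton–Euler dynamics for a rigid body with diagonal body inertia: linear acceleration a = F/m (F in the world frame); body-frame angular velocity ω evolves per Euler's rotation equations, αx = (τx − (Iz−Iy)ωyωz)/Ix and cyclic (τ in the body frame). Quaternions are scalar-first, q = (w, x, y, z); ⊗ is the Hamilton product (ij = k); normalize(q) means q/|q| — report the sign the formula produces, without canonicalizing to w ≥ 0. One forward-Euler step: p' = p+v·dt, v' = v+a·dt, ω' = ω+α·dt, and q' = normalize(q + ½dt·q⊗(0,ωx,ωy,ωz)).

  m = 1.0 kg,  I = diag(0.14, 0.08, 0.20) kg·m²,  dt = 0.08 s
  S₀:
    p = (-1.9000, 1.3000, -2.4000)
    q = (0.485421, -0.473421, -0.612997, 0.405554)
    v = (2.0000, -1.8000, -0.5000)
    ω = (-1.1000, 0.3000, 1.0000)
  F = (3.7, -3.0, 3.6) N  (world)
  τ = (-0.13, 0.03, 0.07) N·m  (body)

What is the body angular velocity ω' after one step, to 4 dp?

ω' = (-1.1949, 0.2640, 1.0201)

ω×(Iω) gyroscopic = (0.0360, 0.0660, 0.0198)
α = I⁻¹(τ − ω×Iω) = (-1.1857, -0.4500, 0.2510)
ω' = ω + α·dt = (-1.1949, 0.2640, 1.0201)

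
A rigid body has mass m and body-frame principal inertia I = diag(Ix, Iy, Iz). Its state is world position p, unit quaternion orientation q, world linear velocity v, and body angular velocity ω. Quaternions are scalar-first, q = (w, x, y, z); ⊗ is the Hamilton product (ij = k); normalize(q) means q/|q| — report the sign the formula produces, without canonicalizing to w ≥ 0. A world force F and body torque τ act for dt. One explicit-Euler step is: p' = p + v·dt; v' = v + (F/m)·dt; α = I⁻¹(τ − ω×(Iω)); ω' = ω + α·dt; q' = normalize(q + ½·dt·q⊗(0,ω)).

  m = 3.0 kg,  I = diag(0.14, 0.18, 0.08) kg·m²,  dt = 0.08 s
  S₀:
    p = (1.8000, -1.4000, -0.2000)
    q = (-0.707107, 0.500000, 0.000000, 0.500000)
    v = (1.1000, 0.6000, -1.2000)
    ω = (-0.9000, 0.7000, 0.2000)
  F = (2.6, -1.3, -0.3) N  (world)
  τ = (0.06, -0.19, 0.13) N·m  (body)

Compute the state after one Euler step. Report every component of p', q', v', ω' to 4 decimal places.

linear accel F/m = (0.8667, -0.4333, -0.1000)
new position p' = (1.8880, -1.3520, -0.2960)
v' = v + a·dt = (1.1693, 0.5653, -1.2080)
ω×(Iω) gyroscopic = (-0.0140, -0.0108, -0.0252)
angular accel α = (0.5286, -0.9956, 1.9400)
ω + α·dt = (-0.8577, 0.6204, 0.3552)
Hamilton product q⊗(0,ω) = (0.3500000, 0.2863963, -1.0449749, 0.2085786)
q + ½dt·q⊗(0,ω), renormalized = (-0.6924, 0.5109, -0.0418, 0.5078)

p' = (1.8880, -1.3520, -0.2960)
q' = (-0.6924, 0.5109, -0.0418, 0.5078)
v' = (1.1693, 0.5653, -1.2080)
ω' = (-0.8577, 0.6204, 0.3552)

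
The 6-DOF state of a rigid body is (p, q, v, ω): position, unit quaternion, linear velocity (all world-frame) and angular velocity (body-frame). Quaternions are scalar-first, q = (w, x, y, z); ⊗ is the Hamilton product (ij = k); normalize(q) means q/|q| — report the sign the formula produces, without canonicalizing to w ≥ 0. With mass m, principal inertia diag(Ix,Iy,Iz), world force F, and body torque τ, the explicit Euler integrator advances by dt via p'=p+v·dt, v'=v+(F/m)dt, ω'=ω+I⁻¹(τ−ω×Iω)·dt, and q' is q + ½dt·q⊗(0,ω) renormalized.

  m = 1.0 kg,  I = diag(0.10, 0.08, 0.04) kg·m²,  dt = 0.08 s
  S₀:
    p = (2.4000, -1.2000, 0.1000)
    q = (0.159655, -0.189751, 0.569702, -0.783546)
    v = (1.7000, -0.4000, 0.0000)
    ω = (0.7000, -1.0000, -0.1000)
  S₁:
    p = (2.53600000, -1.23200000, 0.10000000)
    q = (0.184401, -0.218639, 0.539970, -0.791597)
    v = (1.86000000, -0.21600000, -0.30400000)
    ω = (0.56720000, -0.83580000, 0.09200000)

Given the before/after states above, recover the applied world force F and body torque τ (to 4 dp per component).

Δv = v₁−v₀ = (0.16000000, 0.18400000, -0.30400000)
m·(v₁−v₀)/dt = (2.0000, 2.3000, -3.8000)
Δω = ω₁−ω₀ = (-0.13280000, 0.16420000, 0.19200000)
I·α + gyro = (-0.1700, 0.1600, 0.1100)

F = (2.0000, 2.3000, -3.8000)
τ = (-0.1700, 0.1600, 0.1100)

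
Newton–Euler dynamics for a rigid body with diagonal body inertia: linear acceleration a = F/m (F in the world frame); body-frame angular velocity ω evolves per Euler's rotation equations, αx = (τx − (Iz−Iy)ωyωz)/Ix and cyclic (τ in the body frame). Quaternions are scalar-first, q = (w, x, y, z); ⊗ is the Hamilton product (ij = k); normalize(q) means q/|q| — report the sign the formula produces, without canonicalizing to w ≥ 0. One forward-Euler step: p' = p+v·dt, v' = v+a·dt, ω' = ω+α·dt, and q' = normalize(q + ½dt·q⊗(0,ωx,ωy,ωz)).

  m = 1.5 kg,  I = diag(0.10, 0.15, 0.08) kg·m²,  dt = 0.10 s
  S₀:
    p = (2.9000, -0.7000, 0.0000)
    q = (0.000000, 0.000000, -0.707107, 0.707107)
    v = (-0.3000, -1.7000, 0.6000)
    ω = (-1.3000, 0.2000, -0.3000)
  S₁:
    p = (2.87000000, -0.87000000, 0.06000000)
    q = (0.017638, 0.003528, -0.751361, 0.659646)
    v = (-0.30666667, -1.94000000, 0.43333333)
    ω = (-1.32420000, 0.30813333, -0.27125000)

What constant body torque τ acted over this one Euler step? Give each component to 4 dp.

τ = (-0.0200, 0.1700, 0.0100)

Δω = ω₁−ω₀ = (-0.02420000, 0.10813333, 0.02875000)
gyro term ω₀×Iω₀ = (0.0042, 0.0078, -0.0130)
I·α + gyro = (-0.0200, 0.1700, 0.0100)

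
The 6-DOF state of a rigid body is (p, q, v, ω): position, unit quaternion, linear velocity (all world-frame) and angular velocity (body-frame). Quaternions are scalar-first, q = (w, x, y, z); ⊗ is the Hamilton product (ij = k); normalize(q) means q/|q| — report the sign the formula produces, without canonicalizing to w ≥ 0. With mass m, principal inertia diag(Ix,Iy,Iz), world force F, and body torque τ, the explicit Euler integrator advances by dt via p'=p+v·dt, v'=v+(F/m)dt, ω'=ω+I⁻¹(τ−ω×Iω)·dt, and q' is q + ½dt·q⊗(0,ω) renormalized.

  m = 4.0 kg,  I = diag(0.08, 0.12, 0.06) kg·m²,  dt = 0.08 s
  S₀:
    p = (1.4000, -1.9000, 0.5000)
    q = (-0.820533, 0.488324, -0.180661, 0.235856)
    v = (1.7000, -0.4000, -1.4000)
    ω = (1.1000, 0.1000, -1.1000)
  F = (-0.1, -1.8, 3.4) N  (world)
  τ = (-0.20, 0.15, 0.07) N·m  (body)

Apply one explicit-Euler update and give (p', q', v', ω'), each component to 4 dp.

p' = (1.5360, -1.9320, 0.3880)
q' = (-0.8293, 0.4583, -0.1518, 0.2813)
v' = (1.6980, -0.4360, -1.3320)
ω' = (0.8934, 0.2161, -1.0125)

precession coupling ω×(Iω) = (0.0066, -0.0242, 0.0044)
angular accel α = (-2.5825, 1.4517, 1.0933)
new body rate ω' = (0.8934, 0.2161, -1.0125)
2q̇ = q⊗(0,ω) = (-0.2596487, -0.7274448, 0.7145447, 1.1501458)
q + ½dt·q⊗(0,ω), renormalized = (-0.8293, 0.4583, -0.1518, 0.2813)
a = (-0.0250, -0.4500, 0.8500)
new position p' = (1.5360, -1.9320, 0.3880)
v + (F/m)dt = (1.6980, -0.4360, -1.3320)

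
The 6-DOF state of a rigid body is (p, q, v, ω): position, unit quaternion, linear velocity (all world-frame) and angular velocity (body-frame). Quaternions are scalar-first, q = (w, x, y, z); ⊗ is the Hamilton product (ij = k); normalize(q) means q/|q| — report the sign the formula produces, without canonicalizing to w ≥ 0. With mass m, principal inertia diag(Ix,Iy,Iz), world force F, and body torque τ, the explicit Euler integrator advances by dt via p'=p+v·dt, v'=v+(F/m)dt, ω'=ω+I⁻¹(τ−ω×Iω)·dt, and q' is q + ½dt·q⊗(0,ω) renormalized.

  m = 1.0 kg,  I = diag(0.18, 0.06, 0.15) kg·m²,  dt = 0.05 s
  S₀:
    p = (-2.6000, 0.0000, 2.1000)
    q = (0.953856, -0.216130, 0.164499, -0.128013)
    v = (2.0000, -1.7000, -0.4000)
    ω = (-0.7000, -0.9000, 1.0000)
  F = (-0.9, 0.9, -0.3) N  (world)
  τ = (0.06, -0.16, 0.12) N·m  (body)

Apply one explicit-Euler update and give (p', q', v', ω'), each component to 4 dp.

ω×(Iω) gyroscopic = (-0.0810, -0.0210, -0.0756)
angular accel α = (0.7833, -2.3167, 1.3040)
new body rate ω' = (-0.6608, -1.0158, 1.0652)
2q̇ = q⊗(0,ω) = (0.1247711, -0.6184119, -0.5527313, 1.2635223)
q + ½dt·q⊗(0,ω), renormalized = (0.9563, -0.2314, 0.1506, -0.0964)
new position p' = (-2.5000, -0.0850, 2.0800)
new velocity v' = (1.9550, -1.6550, -0.4150)

p' = (-2.5000, -0.0850, 2.0800)
q' = (0.9563, -0.2314, 0.1506, -0.0964)
v' = (1.9550, -1.6550, -0.4150)
ω' = (-0.6608, -1.0158, 1.0652)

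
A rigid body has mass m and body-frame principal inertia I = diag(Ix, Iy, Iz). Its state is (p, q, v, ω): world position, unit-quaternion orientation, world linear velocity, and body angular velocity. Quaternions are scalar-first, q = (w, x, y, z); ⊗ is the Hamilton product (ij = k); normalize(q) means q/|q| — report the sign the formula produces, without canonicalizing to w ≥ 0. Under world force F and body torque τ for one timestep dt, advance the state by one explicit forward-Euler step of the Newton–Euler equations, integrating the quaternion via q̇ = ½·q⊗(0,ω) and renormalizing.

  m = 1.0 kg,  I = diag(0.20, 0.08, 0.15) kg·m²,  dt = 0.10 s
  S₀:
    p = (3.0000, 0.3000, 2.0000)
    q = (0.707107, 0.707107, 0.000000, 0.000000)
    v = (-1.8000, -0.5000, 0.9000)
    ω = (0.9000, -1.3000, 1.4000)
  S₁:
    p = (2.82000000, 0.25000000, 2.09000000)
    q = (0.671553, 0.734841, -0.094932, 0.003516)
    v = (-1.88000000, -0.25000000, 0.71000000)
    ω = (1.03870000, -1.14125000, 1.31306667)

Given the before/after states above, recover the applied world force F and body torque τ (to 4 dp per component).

Δω = ω₁−ω₀ = (0.13870000, 0.15875000, -0.08693333)
gyro term ω₀×Iω₀ = (-0.1274, 0.0630, 0.1404)
applied torque τ = (0.1500, 0.1900, 0.0100)
velocity change Δv = (-0.08000000, 0.25000000, -0.19000000)
applied force F = (-0.8000, 2.5000, -1.9000)

F = (-0.8000, 2.5000, -1.9000)
τ = (0.1500, 0.1900, 0.0100)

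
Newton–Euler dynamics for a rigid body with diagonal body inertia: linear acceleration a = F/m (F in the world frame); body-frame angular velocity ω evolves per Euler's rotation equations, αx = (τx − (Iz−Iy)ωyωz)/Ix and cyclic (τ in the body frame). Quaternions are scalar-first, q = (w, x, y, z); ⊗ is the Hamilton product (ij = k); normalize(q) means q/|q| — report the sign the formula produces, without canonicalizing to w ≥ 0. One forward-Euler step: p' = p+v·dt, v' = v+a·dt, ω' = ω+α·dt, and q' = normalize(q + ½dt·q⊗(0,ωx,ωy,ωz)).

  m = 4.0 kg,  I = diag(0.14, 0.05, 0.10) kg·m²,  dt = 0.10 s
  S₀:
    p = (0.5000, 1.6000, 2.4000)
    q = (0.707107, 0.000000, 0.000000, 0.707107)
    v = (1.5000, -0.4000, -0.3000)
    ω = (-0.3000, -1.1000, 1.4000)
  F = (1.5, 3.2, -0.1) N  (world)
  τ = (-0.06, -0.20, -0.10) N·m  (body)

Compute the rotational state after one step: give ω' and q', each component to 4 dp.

(τ − ω×Iω)/I = (0.1214, -3.6640, -0.7030)
ω' = ω + α·dt = (-0.2879, -1.4664, 1.3297)
q⊗(0,ω) = (-0.9899498, 0.5656856, -0.9899498, 0.9899498)
q' = normalize(q + ½dt·q⊗(0,ω)) = (0.6549, 0.0282, -0.0493, 0.7535)

ω' = (-0.2879, -1.4664, 1.3297)
q' = (0.6549, 0.0282, -0.0493, 0.7535)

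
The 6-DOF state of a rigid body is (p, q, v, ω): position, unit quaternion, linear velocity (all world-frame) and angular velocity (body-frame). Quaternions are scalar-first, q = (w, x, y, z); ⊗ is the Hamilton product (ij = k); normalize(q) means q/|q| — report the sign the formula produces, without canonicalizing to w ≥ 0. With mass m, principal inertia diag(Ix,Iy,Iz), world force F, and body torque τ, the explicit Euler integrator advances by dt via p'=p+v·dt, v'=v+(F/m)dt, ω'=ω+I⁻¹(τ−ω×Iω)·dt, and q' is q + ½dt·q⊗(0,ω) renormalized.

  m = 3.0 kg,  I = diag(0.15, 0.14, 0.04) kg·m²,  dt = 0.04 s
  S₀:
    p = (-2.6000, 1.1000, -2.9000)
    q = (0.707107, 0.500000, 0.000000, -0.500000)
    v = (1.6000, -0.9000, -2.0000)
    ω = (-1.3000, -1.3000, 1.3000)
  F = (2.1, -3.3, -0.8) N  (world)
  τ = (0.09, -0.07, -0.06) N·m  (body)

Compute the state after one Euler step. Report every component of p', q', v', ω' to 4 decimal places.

p' = (-2.5360, 1.0640, -2.9800)
q' = (0.7324, 0.4681, -0.0184, -0.4941)
v' = (1.6280, -0.9440, -2.0107)
ω' = (-1.3211, -1.2669, 1.2569)

ω×(Iω) gyroscopic = (0.1690, -0.1859, -0.0169)
angular accel α = (-0.5267, 0.8279, -1.0775)
new body rate ω' = (-1.3211, -1.2669, 1.2569)
2q̇ = q⊗(0,ω) = (1.3000000, -1.5692391, -0.9192391, 0.2692391)
q' = normalize(q + ½dt·q⊗(0,ω)) = (0.7324, 0.4681, -0.0184, -0.4941)
linear accel F/m = (0.7000, -1.1000, -0.2667)
p' = p + v·dt = (-2.5360, 1.0640, -2.9800)
v' = v + a·dt = (1.6280, -0.9440, -2.0107)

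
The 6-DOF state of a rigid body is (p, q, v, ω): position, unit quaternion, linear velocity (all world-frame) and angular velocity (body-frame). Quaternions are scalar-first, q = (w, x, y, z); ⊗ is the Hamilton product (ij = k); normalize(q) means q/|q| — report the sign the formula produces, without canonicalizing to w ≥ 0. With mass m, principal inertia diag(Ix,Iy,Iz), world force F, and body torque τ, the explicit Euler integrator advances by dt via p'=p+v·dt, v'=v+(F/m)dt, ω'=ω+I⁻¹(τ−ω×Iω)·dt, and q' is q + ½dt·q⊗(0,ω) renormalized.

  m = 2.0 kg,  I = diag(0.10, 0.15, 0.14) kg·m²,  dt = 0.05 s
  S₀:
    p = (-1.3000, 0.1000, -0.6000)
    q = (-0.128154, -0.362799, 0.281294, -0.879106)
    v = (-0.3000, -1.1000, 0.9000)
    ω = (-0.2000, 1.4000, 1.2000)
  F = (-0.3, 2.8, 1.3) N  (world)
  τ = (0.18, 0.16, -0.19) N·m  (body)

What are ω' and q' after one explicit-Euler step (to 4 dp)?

ω' = (-0.1016, 1.4501, 1.1371)
q' = (-0.1133, -0.3226, 0.2918, -0.8933)

(τ − ω×Iω)/I = (1.9680, 1.0027, -1.2571)
new body rate ω' = (-0.1016, 1.4501, 1.1371)
q⊗(0,ω) = (0.5885558, 1.5939320, 0.4317644, -0.6054446)
q' = normalize(q + ½dt·q⊗(0,ω)) = (-0.1133, -0.3226, 0.2918, -0.8933)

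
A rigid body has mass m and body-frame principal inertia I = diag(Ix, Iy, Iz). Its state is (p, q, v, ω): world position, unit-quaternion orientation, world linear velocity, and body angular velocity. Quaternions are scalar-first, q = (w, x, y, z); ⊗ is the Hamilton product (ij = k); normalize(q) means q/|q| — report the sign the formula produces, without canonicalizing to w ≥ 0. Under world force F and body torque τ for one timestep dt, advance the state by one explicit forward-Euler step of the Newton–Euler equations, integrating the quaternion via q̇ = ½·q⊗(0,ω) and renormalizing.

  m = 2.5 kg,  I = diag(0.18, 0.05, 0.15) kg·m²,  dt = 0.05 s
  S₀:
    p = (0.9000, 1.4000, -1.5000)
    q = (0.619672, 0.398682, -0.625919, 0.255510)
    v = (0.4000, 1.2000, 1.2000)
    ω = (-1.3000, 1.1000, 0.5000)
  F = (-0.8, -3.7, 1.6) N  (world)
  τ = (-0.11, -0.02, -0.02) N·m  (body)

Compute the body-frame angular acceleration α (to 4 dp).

α = (-0.9167, -0.0100, -1.3727)

precession coupling ω×(Iω) = (0.0550, -0.0195, 0.1859)
angular accel α = (-0.9167, -0.0100, -1.3727)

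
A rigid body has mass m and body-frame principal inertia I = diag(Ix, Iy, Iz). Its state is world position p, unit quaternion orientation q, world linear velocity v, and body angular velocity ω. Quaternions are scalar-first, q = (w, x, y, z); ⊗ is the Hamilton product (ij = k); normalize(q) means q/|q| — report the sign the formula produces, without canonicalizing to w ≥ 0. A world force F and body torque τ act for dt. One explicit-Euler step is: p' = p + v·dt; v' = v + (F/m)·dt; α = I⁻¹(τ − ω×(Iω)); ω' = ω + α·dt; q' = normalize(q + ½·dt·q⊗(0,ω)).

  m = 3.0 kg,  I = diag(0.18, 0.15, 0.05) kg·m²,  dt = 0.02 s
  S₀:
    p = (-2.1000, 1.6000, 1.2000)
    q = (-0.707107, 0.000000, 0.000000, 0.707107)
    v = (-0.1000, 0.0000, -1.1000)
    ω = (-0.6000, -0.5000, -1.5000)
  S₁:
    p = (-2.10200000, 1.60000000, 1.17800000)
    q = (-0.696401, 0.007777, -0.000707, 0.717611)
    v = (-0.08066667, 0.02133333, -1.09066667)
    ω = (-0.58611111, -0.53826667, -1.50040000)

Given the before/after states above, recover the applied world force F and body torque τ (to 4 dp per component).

F = (2.9000, 3.2000, 1.4000)
τ = (0.0500, -0.1700, -0.0100)

v₁ − v₀ = (0.01933333, 0.02133333, 0.00933333)
m·(v₁−v₀)/dt = (2.9000, 3.2000, 1.4000)
ω₁ − ω₀ = (0.01388889, -0.03826667, -0.00040000)
ω₀×(Iω₀) = (-0.0750, 0.1170, -0.0090)
applied torque τ = (0.0500, -0.1700, -0.0100)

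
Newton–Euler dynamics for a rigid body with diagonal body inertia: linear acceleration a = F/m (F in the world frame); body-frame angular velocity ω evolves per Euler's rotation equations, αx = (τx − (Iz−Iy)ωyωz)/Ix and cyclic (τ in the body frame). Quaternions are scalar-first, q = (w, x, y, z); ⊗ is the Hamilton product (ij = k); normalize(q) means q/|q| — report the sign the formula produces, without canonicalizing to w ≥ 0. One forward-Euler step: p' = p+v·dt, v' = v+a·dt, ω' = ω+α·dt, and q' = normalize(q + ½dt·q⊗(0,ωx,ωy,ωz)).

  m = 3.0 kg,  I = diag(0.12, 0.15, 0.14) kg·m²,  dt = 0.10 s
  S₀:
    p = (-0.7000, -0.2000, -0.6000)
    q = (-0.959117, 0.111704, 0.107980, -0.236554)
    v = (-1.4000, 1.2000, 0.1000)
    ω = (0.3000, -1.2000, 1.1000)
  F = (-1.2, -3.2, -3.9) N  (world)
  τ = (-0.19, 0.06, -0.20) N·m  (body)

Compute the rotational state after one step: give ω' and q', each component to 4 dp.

ω' = (0.1307, -1.1556, 0.9649)
q' = (-0.9381, 0.0888, 0.1553, -0.2966)

ω×(Iω) gyroscopic = (0.0132, -0.0066, -0.0108)
angular accel α = (-1.6933, 0.4440, -1.3514)
ω' = ω + α·dt = (0.1307, -1.1556, 0.9649)
2q̇ = q⊗(0,ω) = (0.3562742, -0.4528219, 0.9570998, -1.2214675)
updated quaternion q' = (-0.9381, 0.0888, 0.1553, -0.2966)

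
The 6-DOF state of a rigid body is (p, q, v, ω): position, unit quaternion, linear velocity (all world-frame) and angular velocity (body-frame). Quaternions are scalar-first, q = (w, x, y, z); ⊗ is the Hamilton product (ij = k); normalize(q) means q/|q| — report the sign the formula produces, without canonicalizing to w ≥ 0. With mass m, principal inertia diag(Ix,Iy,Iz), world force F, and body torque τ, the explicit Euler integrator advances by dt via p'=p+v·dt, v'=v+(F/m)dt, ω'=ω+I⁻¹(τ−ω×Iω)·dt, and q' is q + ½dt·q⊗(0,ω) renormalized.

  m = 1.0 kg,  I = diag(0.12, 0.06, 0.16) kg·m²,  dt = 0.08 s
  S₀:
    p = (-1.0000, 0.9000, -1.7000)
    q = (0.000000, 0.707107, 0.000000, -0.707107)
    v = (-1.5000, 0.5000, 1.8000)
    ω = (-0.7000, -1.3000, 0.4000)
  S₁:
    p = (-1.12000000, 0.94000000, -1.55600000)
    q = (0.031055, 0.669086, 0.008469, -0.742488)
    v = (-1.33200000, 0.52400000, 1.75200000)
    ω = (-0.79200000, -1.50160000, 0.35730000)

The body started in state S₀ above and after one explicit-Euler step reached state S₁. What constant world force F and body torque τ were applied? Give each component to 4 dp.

F = (2.1000, 0.3000, -0.6000)
τ = (-0.1900, -0.1400, -0.1400)

ω₁ − ω₀ = (-0.09200000, -0.20160000, -0.04270000)
precession coupling = (-0.0520, 0.0112, -0.0546)
τ = I·(Δω/dt) + ω₀×(Iω₀) = (-0.1900, -0.1400, -0.1400)
Δv = v₁−v₀ = (0.16800000, 0.02400000, -0.04800000)
m·(v₁−v₀)/dt = (2.1000, 0.3000, -0.6000)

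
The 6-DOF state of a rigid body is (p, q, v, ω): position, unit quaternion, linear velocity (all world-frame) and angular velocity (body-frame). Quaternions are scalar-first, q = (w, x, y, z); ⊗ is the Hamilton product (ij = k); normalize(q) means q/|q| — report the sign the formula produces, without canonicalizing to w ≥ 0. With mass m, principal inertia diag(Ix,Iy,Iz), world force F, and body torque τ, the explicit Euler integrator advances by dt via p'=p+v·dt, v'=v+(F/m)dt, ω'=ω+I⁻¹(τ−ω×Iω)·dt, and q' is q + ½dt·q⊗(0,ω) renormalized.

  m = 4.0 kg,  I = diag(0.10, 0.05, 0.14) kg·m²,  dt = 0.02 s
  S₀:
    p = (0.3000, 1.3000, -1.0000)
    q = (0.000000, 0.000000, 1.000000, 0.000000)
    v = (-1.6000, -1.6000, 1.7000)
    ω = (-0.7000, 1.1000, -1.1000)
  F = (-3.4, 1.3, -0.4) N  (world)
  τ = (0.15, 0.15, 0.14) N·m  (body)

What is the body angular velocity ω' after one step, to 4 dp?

ω' = (-0.6482, 1.1723, -1.0855)

ω×(Iω) gyroscopic = (-0.1089, -0.0308, 0.0385)
α = I⁻¹(τ − ω×Iω) = (2.5890, 3.6160, 0.7250)
ω' = ω + α·dt = (-0.6482, 1.1723, -1.0855)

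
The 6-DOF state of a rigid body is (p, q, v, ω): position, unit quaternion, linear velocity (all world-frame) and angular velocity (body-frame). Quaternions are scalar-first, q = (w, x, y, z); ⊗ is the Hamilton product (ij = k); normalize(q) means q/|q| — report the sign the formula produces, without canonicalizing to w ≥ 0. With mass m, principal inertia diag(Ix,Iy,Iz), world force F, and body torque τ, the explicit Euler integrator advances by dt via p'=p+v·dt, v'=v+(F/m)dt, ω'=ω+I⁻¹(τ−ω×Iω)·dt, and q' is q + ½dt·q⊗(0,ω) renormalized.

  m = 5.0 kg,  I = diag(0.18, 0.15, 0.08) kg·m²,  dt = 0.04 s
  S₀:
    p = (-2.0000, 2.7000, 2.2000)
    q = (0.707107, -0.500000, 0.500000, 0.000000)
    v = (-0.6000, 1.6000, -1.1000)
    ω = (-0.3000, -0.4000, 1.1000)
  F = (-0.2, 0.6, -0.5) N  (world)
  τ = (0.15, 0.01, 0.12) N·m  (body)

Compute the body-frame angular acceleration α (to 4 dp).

gyro term ω×Iω = (0.0308, -0.0330, -0.0036)
angular accel α = (0.6622, 0.2867, 1.5450)

α = (0.6622, 0.2867, 1.5450)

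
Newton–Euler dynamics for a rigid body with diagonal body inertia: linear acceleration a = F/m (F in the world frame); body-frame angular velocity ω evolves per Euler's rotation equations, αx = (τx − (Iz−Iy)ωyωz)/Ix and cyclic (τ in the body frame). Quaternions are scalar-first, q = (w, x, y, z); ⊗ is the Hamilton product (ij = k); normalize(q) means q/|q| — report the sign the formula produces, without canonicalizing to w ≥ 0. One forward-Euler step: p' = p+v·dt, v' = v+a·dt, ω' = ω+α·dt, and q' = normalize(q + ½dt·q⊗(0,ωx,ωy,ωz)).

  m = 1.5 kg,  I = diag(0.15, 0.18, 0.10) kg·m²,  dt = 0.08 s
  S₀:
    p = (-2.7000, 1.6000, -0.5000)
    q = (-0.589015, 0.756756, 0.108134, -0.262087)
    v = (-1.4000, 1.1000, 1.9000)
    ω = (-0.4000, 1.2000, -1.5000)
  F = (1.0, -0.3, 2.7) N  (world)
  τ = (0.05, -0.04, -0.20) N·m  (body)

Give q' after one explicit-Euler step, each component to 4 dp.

q' = (-0.5960, 0.7699, 0.1291, -0.1881)

Hamilton product q⊗(0,ω) = (-0.2201889, 0.3879094, 0.5331508, 1.8348833)
q + ½dt·q⊗(0,ω), renormalized = (-0.5960, 0.7699, 0.1291, -0.1881)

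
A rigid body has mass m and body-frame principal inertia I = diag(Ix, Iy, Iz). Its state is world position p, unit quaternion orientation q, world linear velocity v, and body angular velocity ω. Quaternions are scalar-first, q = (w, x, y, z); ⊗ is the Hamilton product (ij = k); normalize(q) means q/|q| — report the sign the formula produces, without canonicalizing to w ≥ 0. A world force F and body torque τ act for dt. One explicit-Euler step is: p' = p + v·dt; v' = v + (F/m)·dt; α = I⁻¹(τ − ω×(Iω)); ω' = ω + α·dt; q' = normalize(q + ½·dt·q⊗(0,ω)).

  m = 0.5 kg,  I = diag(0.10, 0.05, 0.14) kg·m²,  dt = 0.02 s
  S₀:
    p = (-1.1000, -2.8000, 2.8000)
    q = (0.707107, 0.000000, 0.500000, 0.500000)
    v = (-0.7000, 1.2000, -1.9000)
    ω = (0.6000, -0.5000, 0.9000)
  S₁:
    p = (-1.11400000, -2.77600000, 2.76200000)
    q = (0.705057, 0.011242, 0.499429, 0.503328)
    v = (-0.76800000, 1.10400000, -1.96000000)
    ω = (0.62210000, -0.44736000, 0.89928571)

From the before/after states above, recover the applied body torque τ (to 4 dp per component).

τ = (0.0700, 0.1100, 0.0100)

rate change Δω = (0.02210000, 0.05264000, -0.00071429)
I·α + gyro = (0.0700, 0.1100, 0.0100)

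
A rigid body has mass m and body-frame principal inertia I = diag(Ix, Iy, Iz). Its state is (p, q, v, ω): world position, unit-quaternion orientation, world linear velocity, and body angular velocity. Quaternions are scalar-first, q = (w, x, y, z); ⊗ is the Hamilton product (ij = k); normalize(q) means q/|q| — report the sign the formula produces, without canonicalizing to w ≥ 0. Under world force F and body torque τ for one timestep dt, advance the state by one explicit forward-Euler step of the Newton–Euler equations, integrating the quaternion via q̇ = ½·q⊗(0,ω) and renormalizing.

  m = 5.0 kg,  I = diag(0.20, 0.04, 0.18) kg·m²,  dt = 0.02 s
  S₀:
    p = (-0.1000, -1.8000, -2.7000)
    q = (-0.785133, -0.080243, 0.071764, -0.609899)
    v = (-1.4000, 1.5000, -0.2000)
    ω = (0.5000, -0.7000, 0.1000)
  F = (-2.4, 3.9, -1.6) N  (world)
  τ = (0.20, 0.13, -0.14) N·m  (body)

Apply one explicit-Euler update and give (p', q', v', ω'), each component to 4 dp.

p' = (-0.1280, -1.7700, -2.7040)
q' = (-0.7836, -0.0884, 0.0743, -0.6105)
v' = (-1.4096, 1.5156, -0.2064)
ω' = (0.5210, -0.6355, 0.0782)

gyro term ω×Iω = (-0.0098, 0.0010, 0.0560)
α = I⁻¹(τ − ω×Iω) = (1.0490, 3.2250, -1.0889)
ω + α·dt = (0.5210, -0.6355, 0.0782)
q⊗(0,ω) = (0.1513462, -0.8123194, 0.2526679, -0.0582252)
q + ½dt·q⊗(0,ω), renormalized = (-0.7836, -0.0884, 0.0743, -0.6105)
a = (-0.4800, 0.7800, -0.3200)
new position p' = (-0.1280, -1.7700, -2.7040)
v + (F/m)dt = (-1.4096, 1.5156, -0.2064)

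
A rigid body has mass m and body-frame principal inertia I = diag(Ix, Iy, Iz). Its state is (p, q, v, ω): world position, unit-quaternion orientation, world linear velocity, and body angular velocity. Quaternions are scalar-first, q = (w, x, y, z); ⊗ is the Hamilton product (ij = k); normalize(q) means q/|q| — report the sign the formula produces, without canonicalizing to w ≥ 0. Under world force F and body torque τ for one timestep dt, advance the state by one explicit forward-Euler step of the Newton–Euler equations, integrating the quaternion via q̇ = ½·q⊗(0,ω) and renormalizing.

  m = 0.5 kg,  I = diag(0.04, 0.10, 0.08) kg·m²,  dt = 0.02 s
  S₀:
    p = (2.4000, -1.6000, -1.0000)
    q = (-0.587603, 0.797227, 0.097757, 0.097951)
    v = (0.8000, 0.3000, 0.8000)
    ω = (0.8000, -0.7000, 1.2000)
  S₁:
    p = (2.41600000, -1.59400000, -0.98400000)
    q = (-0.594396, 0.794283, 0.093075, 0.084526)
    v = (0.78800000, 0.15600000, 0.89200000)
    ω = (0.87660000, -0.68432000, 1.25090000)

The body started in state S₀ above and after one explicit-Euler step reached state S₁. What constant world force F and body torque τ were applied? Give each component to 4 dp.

F = (-0.3000, -3.6000, 2.3000)
τ = (0.1700, 0.0400, 0.1700)

v₁ − v₀ = (-0.01200000, -0.14400000, 0.09200000)
F = m·Δv/dt = (-0.3000, -3.6000, 2.3000)
ω₁ − ω₀ = (0.07660000, 0.01568000, 0.05090000)
gyro term ω₀×Iω₀ = (0.0168, -0.0384, -0.0336)
I·α + gyro = (0.1700, 0.0400, 0.1700)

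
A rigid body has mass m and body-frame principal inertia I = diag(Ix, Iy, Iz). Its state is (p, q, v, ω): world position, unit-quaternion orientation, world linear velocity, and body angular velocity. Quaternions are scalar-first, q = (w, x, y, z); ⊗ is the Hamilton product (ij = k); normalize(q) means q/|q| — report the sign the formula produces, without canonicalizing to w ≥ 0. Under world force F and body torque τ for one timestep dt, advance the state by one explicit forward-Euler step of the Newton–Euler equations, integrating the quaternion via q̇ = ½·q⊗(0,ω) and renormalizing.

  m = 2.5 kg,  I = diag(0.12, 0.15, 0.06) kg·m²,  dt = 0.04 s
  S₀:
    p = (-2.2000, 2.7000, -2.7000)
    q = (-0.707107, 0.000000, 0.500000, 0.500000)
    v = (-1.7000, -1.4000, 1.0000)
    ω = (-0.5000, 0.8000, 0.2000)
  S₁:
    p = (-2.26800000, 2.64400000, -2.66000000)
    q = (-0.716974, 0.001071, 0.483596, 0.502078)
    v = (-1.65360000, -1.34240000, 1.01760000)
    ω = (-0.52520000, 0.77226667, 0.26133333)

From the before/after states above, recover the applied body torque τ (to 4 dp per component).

τ = (-0.0900, -0.1100, 0.0800)

rate change Δω = (-0.02520000, -0.02773333, 0.06133333)
applied torque τ = (-0.0900, -0.1100, 0.0800)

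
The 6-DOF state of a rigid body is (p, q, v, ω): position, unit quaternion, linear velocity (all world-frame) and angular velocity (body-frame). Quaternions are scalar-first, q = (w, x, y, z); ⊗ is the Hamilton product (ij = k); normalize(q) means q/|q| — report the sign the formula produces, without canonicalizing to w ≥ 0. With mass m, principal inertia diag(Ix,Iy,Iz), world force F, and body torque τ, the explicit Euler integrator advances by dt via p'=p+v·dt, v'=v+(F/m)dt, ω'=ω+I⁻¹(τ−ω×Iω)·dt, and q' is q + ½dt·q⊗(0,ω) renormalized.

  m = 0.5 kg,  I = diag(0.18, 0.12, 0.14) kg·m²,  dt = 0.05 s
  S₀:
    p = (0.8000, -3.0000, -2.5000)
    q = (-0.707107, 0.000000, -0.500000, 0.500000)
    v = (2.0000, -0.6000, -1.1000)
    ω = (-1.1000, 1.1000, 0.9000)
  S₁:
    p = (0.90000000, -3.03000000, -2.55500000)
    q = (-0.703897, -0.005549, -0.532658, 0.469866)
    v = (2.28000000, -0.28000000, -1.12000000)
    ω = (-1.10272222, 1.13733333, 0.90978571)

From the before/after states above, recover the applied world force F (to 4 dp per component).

F = (2.8000, 3.2000, -0.2000)

Δv = v₁−v₀ = (0.28000000, 0.32000000, -0.02000000)
F = m·Δv/dt = (2.8000, 3.2000, -0.2000)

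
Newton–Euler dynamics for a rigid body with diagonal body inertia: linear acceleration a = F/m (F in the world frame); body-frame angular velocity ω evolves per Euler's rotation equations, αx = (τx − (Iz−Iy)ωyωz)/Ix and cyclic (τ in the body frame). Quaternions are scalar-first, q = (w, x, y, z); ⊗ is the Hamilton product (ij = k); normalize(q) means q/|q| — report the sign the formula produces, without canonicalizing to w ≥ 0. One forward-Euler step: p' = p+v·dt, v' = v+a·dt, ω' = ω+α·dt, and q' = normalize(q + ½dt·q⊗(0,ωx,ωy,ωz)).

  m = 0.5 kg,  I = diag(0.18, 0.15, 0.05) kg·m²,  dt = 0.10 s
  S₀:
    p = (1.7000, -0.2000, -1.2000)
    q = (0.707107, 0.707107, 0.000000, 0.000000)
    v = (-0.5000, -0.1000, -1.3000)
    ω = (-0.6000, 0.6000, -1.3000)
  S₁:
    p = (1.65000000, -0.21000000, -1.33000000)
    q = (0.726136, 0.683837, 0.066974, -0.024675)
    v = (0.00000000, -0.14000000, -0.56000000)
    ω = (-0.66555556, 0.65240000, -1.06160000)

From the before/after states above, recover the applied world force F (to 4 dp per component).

F = (2.5000, -0.2000, 3.7000)

velocity change Δv = (0.50000000, -0.04000000, 0.74000000)
F = m·Δv/dt = (2.5000, -0.2000, 3.7000)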